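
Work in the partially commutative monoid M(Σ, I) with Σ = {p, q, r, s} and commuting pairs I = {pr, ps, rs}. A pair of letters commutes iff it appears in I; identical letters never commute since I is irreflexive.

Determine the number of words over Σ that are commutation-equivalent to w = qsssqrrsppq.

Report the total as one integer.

piece 0:q — minimal
piece 1:s rests on {0:q}
piece 2:s rests on {1:s}
piece 3:s rests on {2:s}
piece 4:q rests on {3:s}
piece 5:r rests on {4:q}
piece 6:r rests on {5:r}
piece 7:s rests on {4:q}
piece 8:p rests on {4:q}
piece 9:p rests on {8:p}
piece 10:q rests on {6:r, 7:s, 9:p}
minimal pieces: {0:q}
ways to finish when only these pieces remain (= sum over removing one remaining piece with nothing left below it):
  1 left: {10}→1
  2 left: {6,10}→1  {7,10}→1  {9,10}→1
  3 left: {5,6,10}→1  {6,7,10}→2  {6,9,10}→2  {7,9,10}→2  {8,9,10}→1
  4 left: {5,6,7,10}→3  {5,6,9,10}→3  {6,7,9,10}→6  {6,8,9,10}→3  {7,8,9,10}→3
  5 left: {5,6,7,9,10}→12  {5,6,8,9,10}→6  {6,7,8,9,10}→12
  6 left: {5,6,7,8,9,10}→30
  7 left: {4,5,6,7,8,9,10}→30
  8 left: {3,4,5,6,7,8,9,10}→30
  9 left: {2,3,4,5,6,7,8,9,10}→30
  placing 0:q first → 30 extensions

30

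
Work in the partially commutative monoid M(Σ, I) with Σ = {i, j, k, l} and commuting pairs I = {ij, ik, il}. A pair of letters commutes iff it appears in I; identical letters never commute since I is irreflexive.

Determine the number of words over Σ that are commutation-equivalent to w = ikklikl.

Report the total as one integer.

drop 0:i onto floor
drop 1:k onto floor
drop 2:k onto {1:k}
drop 3:l onto {2:k}
drop 4:i onto {0:i}
drop 5:k onto {3:l}
drop 6:l onto {5:k}
ground layer = {0:i, 1:k}
drop-orders for the pieces not yet dropped (sum over which currently-grounded one goes next):
  1 to go: {4} 1  {6} 1
  2 to go: {0,4} 1  {4,6} 2  {5,6} 1
  3 to go: {0,4,6} 3  {3,5,6} 1  {4,5,6} 3
  4 to go: {0,4,5,6} 6  {2,3,5,6} 1  {3,4,5,6} 4
  5 to go: {0,3,4,5,6} 10  {1,2,3,5,6} 1  {2,3,4,5,6} 5
  if 0:i drops first: 6 orders
  if 1:k drops first: 15 orders
heap linearizations: 21

21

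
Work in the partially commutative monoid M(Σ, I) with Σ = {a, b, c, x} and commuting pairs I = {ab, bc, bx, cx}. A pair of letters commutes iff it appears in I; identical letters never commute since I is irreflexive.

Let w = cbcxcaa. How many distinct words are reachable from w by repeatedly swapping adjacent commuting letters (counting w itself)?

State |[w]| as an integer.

28

#0=c has no predecessor
#1=b has no predecessor
#2=c depends on [0:c]
#3=x has no predecessor
#4=c depends on [2:c]
#5=a depends on [3:x, 4:c]
#6=a depends on [5:a]
sources: [0:c, 1:b, 3:x]
N(rest) = Σ N(rest − s) over sources s of rest; N(one piece) = 1:
  size 1 → [1]=1  [6]=1
  size 2 → [1,6]=2  [5,6]=1
  size 3 → [1,5,6]=3  [3,5,6]=1  [4,5,6]=1
  size 4 → [1,3,5,6]=4  [1,4,5,6]=4  [2,4,5,6]=1  [3,4,5,6]=2
  size 5 → [0,2,4,5,6]=1  [1,2,4,5,6]=5  [1,3,4,5,6]=10  [2,3,4,5,6]=3
  first=0(c) contributes 18
  first=1(b) contributes 4
  first=3(x) contributes 6
|[w]| = 28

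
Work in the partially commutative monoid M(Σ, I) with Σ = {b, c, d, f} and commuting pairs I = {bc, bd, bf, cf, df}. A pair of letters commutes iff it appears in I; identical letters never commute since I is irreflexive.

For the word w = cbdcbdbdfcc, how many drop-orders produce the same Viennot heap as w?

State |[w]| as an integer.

1320

drop 0:c onto floor
drop 1:b onto floor
drop 2:d onto {0:c}
drop 3:c onto {2:d}
drop 4:b onto {1:b}
drop 5:d onto {3:c}
drop 6:b onto {4:b}
drop 7:d onto {5:d}
drop 8:f onto floor
drop 9:c onto {7:d}
drop 10:c onto {9:c}
ground layer = {0:c, 1:b, 8:f}
drop-orders for the pieces not yet dropped (sum over which currently-grounded one goes next):
  1 to go: {6} 1  {8} 1  {10} 1
  2 to go: {4,6} 1  {6,8} 2  {6,10} 2  {8,10} 2  {9,10} 1
  3 to go: {1,4,6} 1  {4,6,8} 3  {4,6,10} 3  {6,8,10} 6  {6,9,10} 3  {7,9,10} 1  {8,9,10} 3
  4 to go: {1,4,6,8} 4  {1,4,6,10} 4  {4,6,8,10} 12  {4,6,9,10} 6  {5,7,9,10} 1  {6,7,9,10} 4  {6,8,9,10} 12  {7,8,9,10} 4
  5 to go: {1,4,6,8,10} 20  {1,4,6,9,10} 10  {3,5,7,9,10} 1  {4,6,7,9,10} 10  {4,6,8,9,10} 30  {5,6,7,9,10} 5  {5,7,8,9,10} 5  {6,7,8,9,10} 20
  6 to go: {1,4,6,7,9,10} 20  {1,4,6,8,9,10} 60  {2,3,5,7,9,10} 1  {3,5,6,7,9,10} 6  {3,5,7,8,9,10} 6  {4,5,6,7,9,10} 15  {4,6,7,8,9,10} 60  {5,6,7,8,9,10} 30
  7 to go: {0,2,3,5,7,9,10} 1  {1,4,5,6,7,9,10} 35  {1,4,6,7,8,9,10} 140  {2,3,5,6,7,9,10} 7  {2,3,5,7,8,9,10} 7  {3,4,5,6,7,9,10} 21  {3,5,6,7,8,9,10} 42  {4,5,6,7,8,9,10} 105
  8 to go: {0,2,3,5,6,7,9,10} 8  {0,2,3,5,7,8,9,10} 8  {1,3,4,5,6,7,9,10} 56  {1,4,5,6,7,8,9,10} 280  {2,3,4,5,6,7,9,10} 28  {2,3,5,6,7,8,9,10} 56  {3,4,5,6,7,8,9,10} 168
  9 to go: {0,2,3,4,5,6,7,9,10} 36  {0,2,3,5,6,7,8,9,10} 72  {1,2,3,4,5,6,7,9,10} 84  {1,3,4,5,6,7,8,9,10} 504  {2,3,4,5,6,7,8,9,10} 252
  if 0:c drops first: 840 orders
  if 1:b drops first: 360 orders
  if 8:f drops first: 120 orders
heap linearizations: 1320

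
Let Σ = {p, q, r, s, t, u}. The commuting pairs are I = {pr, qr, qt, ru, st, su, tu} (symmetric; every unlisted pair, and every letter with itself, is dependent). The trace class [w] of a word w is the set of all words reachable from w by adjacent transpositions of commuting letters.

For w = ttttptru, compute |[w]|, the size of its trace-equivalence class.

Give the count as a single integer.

#0=t has no predecessor
#1=t depends on [0:t]
#2=t depends on [1:t]
#3=t depends on [2:t]
#4=p depends on [3:t]
#5=t depends on [4:p]
#6=r depends on [5:t]
#7=u depends on [4:p]
sources: [0:t]
N(rest) = Σ N(rest − s) over sources s of rest; N(one piece) = 1:
  size 1 → [6]=1  [7]=1
  size 2 → [5,6]=1  [6,7]=2
  size 3 → [5,6,7]=3
  size 4 → [4,5,6,7]=3
  size 5 → [3,4,5,6,7]=3
  size 6 → [2,3,4,5,6,7]=3
  first=0(t) contributes 3

3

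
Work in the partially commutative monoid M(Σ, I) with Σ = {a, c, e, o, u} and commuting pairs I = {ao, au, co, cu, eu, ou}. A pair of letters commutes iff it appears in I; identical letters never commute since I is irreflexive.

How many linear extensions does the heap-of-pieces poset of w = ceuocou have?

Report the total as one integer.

drop 0:c onto floor
drop 1:e onto {0:c}
drop 2:u onto floor
drop 3:o onto {1:e}
drop 4:c onto {1:e}
drop 5:o onto {3:o}
drop 6:u onto {2:u}
ground layer = {0:c, 2:u}
drop-orders for the pieces not yet dropped (sum over which currently-grounded one goes next):
  1 to go: {4} 1  {5} 1  {6} 1
  2 to go: {2,6} 1  {3,5} 1  {4,5} 2  {4,6} 2  {5,6} 2
  3 to go: {2,4,6} 3  {2,5,6} 3  {3,4,5} 3  {3,5,6} 3  {4,5,6} 6
  4 to go: {1,3,4,5} 3  {2,3,5,6} 6  {2,4,5,6} 12  {3,4,5,6} 12
  5 to go: {0,1,3,4,5} 3  {1,3,4,5,6} 15  {2,3,4,5,6} 30
  if 0:c drops first: 45 orders
  if 2:u drops first: 18 orders
heap linearizations: 63

63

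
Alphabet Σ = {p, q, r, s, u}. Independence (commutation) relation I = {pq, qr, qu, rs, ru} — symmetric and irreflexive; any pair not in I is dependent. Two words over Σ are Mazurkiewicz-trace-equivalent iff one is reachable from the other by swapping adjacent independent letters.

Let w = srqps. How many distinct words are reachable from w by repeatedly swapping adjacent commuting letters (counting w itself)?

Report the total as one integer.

5

0(s) covers ∅
1(r) covers ∅
2(q) covers 0:s
3(p) covers 0:s, 1:r
4(s) covers 2:q, 3:p
floor of heap: 0:s, 1:r
completions by unplaced set U, small U first (add the entries for U minus each lowest piece of U):
  |U|=1: {4}:1
  |U|=2: {2,4}:1  {3,4}:1
  |U|=3: {1,3,4}:1  {2,3,4}:2
  start at 0(s): 3
  start at 1(r): 2
sum over floor = 5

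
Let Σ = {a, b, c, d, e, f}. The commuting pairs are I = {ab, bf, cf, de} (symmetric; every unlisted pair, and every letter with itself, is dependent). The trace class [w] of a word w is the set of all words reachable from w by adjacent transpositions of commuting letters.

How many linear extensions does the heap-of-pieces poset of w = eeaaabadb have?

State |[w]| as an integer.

5

drop 0:e onto floor
drop 1:e onto {0:e}
drop 2:a onto {1:e}
drop 3:a onto {2:a}
drop 4:a onto {3:a}
drop 5:b onto {1:e}
drop 6:a onto {4:a}
drop 7:d onto {5:b, 6:a}
drop 8:b onto {7:d}
ground layer = {0:e}
drop-orders for the pieces not yet dropped (sum over which currently-grounded one goes next):
  1 to go: {8} 1
  2 to go: {7,8} 1
  3 to go: {5,7,8} 1  {6,7,8} 1
  4 to go: {4,6,7,8} 1  {5,6,7,8} 2
  5 to go: {3,4,6,7,8} 1  {4,5,6,7,8} 3
  6 to go: {2,3,4,6,7,8} 1  {3,4,5,6,7,8} 4
  7 to go: {2,3,4,5,6,7,8} 5
  if 0:e drops first: 5 orders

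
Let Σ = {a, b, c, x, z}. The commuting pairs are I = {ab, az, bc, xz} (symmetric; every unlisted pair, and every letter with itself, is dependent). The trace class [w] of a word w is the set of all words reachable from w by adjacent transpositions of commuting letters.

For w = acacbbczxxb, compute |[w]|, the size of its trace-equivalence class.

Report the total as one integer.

63

0(a) covers ∅
1(c) covers 0:a
2(a) covers 1:c
3(c) covers 2:a
4(b) covers ∅
5(b) covers 4:b
6(c) covers 3:c
7(z) covers 5:b, 6:c
8(x) covers 5:b, 6:c
9(x) covers 8:x
10(b) covers 7:z, 9:x
floor of heap: 0:a, 4:b
completions by unplaced set U, small U first (add the entries for U minus each lowest piece of U):
  |U|=1: {10}:1
  |U|=2: {7,10}:1  {9,10}:1
  |U|=3: {7,9,10}:2  {8,9,10}:1
  |U|=4: {7,8,9,10}:3
  |U|=5: {5,7,8,9,10}:3  {6,7,8,9,10}:3
  |U|=6: {3,6,7,8,9,10}:3  {4,5,7,8,9,10}:3  {5,6,7,8,9,10}:6
  |U|=7: {2,3,6,7,8,9,10}:3  {3,5,6,7,8,9,10}:9  {4,5,6,7,8,9,10}:9
  |U|=8: {1,2,3,6,7,8,9,10}:3  {2,3,5,6,7,8,9,10}:12  {3,4,5,6,7,8,9,10}:18
  |U|=9: {0,1,2,3,6,7,8,9,10}:3  {1,2,3,5,6,7,8,9,10}:15  {2,3,4,5,6,7,8,9,10}:30
  start at 0(a): 45
  start at 4(b): 18
sum over floor = 63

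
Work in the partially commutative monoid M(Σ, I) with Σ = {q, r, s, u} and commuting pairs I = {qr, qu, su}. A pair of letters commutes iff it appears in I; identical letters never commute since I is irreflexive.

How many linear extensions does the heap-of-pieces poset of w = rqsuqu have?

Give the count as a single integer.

16

drop 0:r onto floor
drop 1:q onto floor
drop 2:s onto {0:r, 1:q}
drop 3:u onto {0:r}
drop 4:q onto {2:s}
drop 5:u onto {3:u}
ground layer = {0:r, 1:q}
drop-orders for the pieces not yet dropped (sum over which currently-grounded one goes next):
  1 to go: {4} 1  {5} 1
  2 to go: {2,4} 1  {3,5} 1  {4,5} 2
  3 to go: {1,2,4} 1  {2,4,5} 3  {3,4,5} 3
  4 to go: {1,2,4,5} 4  {2,3,4,5} 6
  if 0:r drops first: 10 orders
  if 1:q drops first: 6 orders
heap linearizations: 16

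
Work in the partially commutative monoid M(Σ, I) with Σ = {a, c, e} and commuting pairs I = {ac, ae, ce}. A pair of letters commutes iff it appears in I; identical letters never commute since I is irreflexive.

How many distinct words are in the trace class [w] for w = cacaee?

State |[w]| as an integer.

drop 0:c onto floor
drop 1:a onto floor
drop 2:c onto {0:c}
drop 3:a onto {1:a}
drop 4:e onto floor
drop 5:e onto {4:e}
ground layer = {0:c, 1:a, 4:e}
drop-orders for the pieces not yet dropped (sum over which currently-grounded one goes next):
  1 to go: {2} 1  {3} 1  {5} 1
  2 to go: {0,2} 1  {1,3} 1  {2,3} 2  {2,5} 2  {3,5} 2  {4,5} 1
  3 to go: {0,2,3} 3  {0,2,5} 3  {1,2,3} 3  {1,3,5} 3  {2,3,5} 6  {2,4,5} 3  {3,4,5} 3
  4 to go: {0,1,2,3} 6  {0,2,3,5} 12  {0,2,4,5} 6  {1,2,3,5} 12  {1,3,4,5} 6  {2,3,4,5} 12
  if 0:c drops first: 30 orders
  if 1:a drops first: 30 orders
  if 4:e drops first: 30 orders
heap linearizations: 90

90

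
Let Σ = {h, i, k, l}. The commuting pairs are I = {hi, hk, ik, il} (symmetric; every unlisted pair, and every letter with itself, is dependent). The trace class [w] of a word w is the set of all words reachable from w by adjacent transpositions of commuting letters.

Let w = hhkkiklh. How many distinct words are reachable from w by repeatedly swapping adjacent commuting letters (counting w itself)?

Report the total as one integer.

#0=h has no predecessor
#1=h depends on [0:h]
#2=k has no predecessor
#3=k depends on [2:k]
#4=i has no predecessor
#5=k depends on [3:k]
#6=l depends on [1:h, 5:k]
#7=h depends on [6:l]
sources: [0:h, 2:k, 4:i]
N(rest) = Σ N(rest − s) over sources s of rest; N(one piece) = 1:
  size 1 → [4]=1  [7]=1
  size 2 → [4,7]=2  [6,7]=1
  size 3 → [1,6,7]=1  [4,6,7]=3  [5,6,7]=1
  size 4 → [0,1,6,7]=1  [1,4,6,7]=4  [1,5,6,7]=2  [3,5,6,7]=1  [4,5,6,7]=4
  size 5 → [0,1,4,6,7]=5  [0,1,5,6,7]=3  [1,3,5,6,7]=3  [1,4,5,6,7]=10  [2,3,5,6,7]=1  [3,4,5,6,7]=5
  size 6 → [0,1,3,5,6,7]=6  [0,1,4,5,6,7]=18  [1,2,3,5,6,7]=4  [1,3,4,5,6,7]=18  [2,3,4,5,6,7]=6
  first=0(h) contributes 28
  first=2(k) contributes 42
  first=4(i) contributes 10
|[w]| = 80

80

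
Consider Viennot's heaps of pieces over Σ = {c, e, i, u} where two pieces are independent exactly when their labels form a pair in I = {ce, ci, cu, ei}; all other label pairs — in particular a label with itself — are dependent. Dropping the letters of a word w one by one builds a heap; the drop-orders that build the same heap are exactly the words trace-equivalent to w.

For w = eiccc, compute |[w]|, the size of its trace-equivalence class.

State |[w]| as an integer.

piece 0:e — minimal
piece 1:i — minimal
piece 2:c — minimal
piece 3:c rests on {2:c}
piece 4:c rests on {3:c}
minimal pieces: {0:e, 1:i, 2:c}
ways to finish when only these pieces remain (= sum over removing one remaining piece with nothing left below it):
  1 left: {0}→1  {1}→1  {4}→1
  2 left: {0,1}→2  {0,4}→2  {1,4}→2  {3,4}→1
  3 left: {0,1,4}→6  {0,3,4}→3  {1,3,4}→3  {2,3,4}→1
  placing 0:e first → 4 extensions
  placing 1:i first → 4 extensions
  placing 2:c first → 12 extensions
total linear extensions = 20

20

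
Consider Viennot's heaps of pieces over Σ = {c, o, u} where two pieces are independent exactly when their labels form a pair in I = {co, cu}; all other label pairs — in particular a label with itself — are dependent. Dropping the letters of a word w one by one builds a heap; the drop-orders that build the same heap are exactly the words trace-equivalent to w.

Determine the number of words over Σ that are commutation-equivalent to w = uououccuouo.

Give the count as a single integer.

55

drop 0:u onto floor
drop 1:o onto {0:u}
drop 2:u onto {1:o}
drop 3:o onto {2:u}
drop 4:u onto {3:o}
drop 5:c onto floor
drop 6:c onto {5:c}
drop 7:u onto {4:u}
drop 8:o onto {7:u}
drop 9:u onto {8:o}
drop 10:o onto {9:u}
ground layer = {0:u, 5:c}
drop-orders for the pieces not yet dropped (sum over which currently-grounded one goes next):
  1 to go: {6} 1  {10} 1
  2 to go: {5,6} 1  {6,10} 2  {9,10} 1
  3 to go: {5,6,10} 3  {6,9,10} 3  {8,9,10} 1
  4 to go: {5,6,9,10} 6  {6,8,9,10} 4  {7,8,9,10} 1
  5 to go: {4,7,8,9,10} 1  {5,6,8,9,10} 10  {6,7,8,9,10} 5
  6 to go: {3,4,7,8,9,10} 1  {4,6,7,8,9,10} 6  {5,6,7,8,9,10} 15
  7 to go: {2,3,4,7,8,9,10} 1  {3,4,6,7,8,9,10} 7  {4,5,6,7,8,9,10} 21
  8 to go: {1,2,3,4,7,8,9,10} 1  {2,3,4,6,7,8,9,10} 8  {3,4,5,6,7,8,9,10} 28
  9 to go: {0,1,2,3,4,7,8,9,10} 1  {1,2,3,4,6,7,8,9,10} 9  {2,3,4,5,6,7,8,9,10} 36
  if 0:u drops first: 45 orders
  if 5:c drops first: 10 orders
heap linearizations: 55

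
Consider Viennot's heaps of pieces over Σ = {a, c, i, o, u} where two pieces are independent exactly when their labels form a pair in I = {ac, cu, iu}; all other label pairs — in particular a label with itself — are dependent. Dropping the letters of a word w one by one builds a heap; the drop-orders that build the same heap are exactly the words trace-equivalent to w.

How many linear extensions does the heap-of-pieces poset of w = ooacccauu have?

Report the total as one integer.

35

0(o) covers ∅
1(o) covers 0:o
2(a) covers 1:o
3(c) covers 1:o
4(c) covers 3:c
5(c) covers 4:c
6(a) covers 2:a
7(u) covers 6:a
8(u) covers 7:u
floor of heap: 0:o
completions by unplaced set U, small U first (add the entries for U minus each lowest piece of U):
  |U|=1: {5}:1  {8}:1
  |U|=2: {4,5}:1  {5,8}:2  {7,8}:1
  |U|=3: {3,4,5}:1  {4,5,8}:3  {5,7,8}:3  {6,7,8}:1
  |U|=4: {2,6,7,8}:1  {3,4,5,8}:4  {4,5,7,8}:6  {5,6,7,8}:4
  |U|=5: {2,5,6,7,8}:5  {3,4,5,7,8}:10  {4,5,6,7,8}:10
  |U|=6: {2,4,5,6,7,8}:15  {3,4,5,6,7,8}:20
  |U|=7: {2,3,4,5,6,7,8}:35
  start at 0(o): 35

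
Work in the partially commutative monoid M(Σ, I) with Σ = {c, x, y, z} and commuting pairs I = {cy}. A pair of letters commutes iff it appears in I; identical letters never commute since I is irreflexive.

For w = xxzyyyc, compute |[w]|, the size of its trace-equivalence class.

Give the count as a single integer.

4

drop 0:x onto floor
drop 1:x onto {0:x}
drop 2:z onto {1:x}
drop 3:y onto {2:z}
drop 4:y onto {3:y}
drop 5:y onto {4:y}
drop 6:c onto {2:z}
ground layer = {0:x}
drop-orders for the pieces not yet dropped (sum over which currently-grounded one goes next):
  1 to go: {5} 1  {6} 1
  2 to go: {4,5} 1  {5,6} 2
  3 to go: {3,4,5} 1  {4,5,6} 3
  4 to go: {3,4,5,6} 4
  5 to go: {2,3,4,5,6} 4
  if 0:x drops first: 4 orders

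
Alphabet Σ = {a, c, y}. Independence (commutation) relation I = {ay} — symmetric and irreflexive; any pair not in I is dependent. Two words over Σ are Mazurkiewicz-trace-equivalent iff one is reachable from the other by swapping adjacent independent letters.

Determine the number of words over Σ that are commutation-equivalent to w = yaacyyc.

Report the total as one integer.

drop 0:y onto floor
drop 1:a onto floor
drop 2:a onto {1:a}
drop 3:c onto {0:y, 2:a}
drop 4:y onto {3:c}
drop 5:y onto {4:y}
drop 6:c onto {5:y}
ground layer = {0:y, 1:a}
drop-orders for the pieces not yet dropped (sum over which currently-grounded one goes next):
  1 to go: {6} 1
  2 to go: {5,6} 1
  3 to go: {4,5,6} 1
  4 to go: {3,4,5,6} 1
  5 to go: {0,3,4,5,6} 1  {2,3,4,5,6} 1
  if 0:y drops first: 1 orders
  if 1:a drops first: 2 orders
heap linearizations: 3

3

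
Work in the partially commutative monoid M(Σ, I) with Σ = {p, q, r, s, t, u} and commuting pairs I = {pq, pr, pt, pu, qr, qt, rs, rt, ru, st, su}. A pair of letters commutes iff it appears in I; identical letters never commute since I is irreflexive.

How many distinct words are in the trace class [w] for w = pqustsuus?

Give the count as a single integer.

105

piece 0:p — minimal
piece 1:q — minimal
piece 2:u rests on {1:q}
piece 3:s rests on {0:p, 1:q}
piece 4:t rests on {2:u}
piece 5:s rests on {3:s}
piece 6:u rests on {4:t}
piece 7:u rests on {6:u}
piece 8:s rests on {5:s}
minimal pieces: {0:p, 1:q}
ways to finish when only these pieces remain (= sum over removing one remaining piece with nothing left below it):
  1 left: {7}→1  {8}→1
  2 left: {5,8}→1  {6,7}→1  {7,8}→2
  3 left: {3,5,8}→1  {4,6,7}→1  {5,7,8}→3  {6,7,8}→3
  4 left: {0,3,5,8}→1  {2,4,6,7}→1  {3,5,7,8}→4  {4,6,7,8}→4  {5,6,7,8}→6
  5 left: {0,3,5,7,8}→5  {2,4,6,7,8}→5  {3,5,6,7,8}→10  {4,5,6,7,8}→10
  6 left: {0,3,5,6,7,8}→15  {2,4,5,6,7,8}→15  {3,4,5,6,7,8}→20
  7 left: {0,3,4,5,6,7,8}→35  {2,3,4,5,6,7,8}→35
  placing 0:p first → 35 extensions
  placing 1:q first → 70 extensions
total linear extensions = 105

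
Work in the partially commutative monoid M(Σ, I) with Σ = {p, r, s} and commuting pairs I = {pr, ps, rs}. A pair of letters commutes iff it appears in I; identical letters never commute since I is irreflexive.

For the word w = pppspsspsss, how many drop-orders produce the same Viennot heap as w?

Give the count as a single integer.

462

drop 0:p onto floor
drop 1:p onto {0:p}
drop 2:p onto {1:p}
drop 3:s onto floor
drop 4:p onto {2:p}
drop 5:s onto {3:s}
drop 6:s onto {5:s}
drop 7:p onto {4:p}
drop 8:s onto {6:s}
drop 9:s onto {8:s}
drop 10:s onto {9:s}
ground layer = {0:p, 3:s}
drop-orders for the pieces not yet dropped (sum over which currently-grounded one goes next):
  1 to go: {7} 1  {10} 1
  2 to go: {4,7} 1  {7,10} 2  {9,10} 1
  3 to go: {2,4,7} 1  {4,7,10} 3  {7,9,10} 3  {8,9,10} 1
  4 to go: {1,2,4,7} 1  {2,4,7,10} 4  {4,7,9,10} 6  {6,8,9,10} 1  {7,8,9,10} 4
  5 to go: {0,1,2,4,7} 1  {1,2,4,7,10} 5  {2,4,7,9,10} 10  {4,7,8,9,10} 10  {5,6,8,9,10} 1  {6,7,8,9,10} 5
  6 to go: {0,1,2,4,7,10} 6  {1,2,4,7,9,10} 15  {2,4,7,8,9,10} 20  {3,5,6,8,9,10} 1  {4,6,7,8,9,10} 15  {5,6,7,8,9,10} 6
  7 to go: {0,1,2,4,7,9,10} 21  {1,2,4,7,8,9,10} 35  {2,4,6,7,8,9,10} 35  {3,5,6,7,8,9,10} 7  {4,5,6,7,8,9,10} 21
  8 to go: {0,1,2,4,7,8,9,10} 56  {1,2,4,6,7,8,9,10} 70  {2,4,5,6,7,8,9,10} 56  {3,4,5,6,7,8,9,10} 28
  9 to go: {0,1,2,4,6,7,8,9,10} 126  {1,2,4,5,6,7,8,9,10} 126  {2,3,4,5,6,7,8,9,10} 84
  if 0:p drops first: 210 orders
  if 3:s drops first: 252 orders
heap linearizations: 462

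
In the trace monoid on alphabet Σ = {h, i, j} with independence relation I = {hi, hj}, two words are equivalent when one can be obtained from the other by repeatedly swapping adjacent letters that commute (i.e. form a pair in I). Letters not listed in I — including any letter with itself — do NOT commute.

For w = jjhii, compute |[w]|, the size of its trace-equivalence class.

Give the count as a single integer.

#0=j has no predecessor
#1=j depends on [0:j]
#2=h has no predecessor
#3=i depends on [1:j]
#4=i depends on [3:i]
sources: [0:j, 2:h]
N(rest) = Σ N(rest − s) over sources s of rest; N(one piece) = 1:
  size 1 → [2]=1  [4]=1
  size 2 → [2,4]=2  [3,4]=1
  size 3 → [1,3,4]=1  [2,3,4]=3
  first=0(j) contributes 4
  first=2(h) contributes 1
|[w]| = 5

5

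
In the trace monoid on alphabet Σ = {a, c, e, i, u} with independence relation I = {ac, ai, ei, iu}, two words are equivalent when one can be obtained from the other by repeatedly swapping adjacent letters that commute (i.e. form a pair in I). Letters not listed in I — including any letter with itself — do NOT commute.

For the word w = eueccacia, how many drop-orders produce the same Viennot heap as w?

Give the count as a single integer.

15

piece 0:e — minimal
piece 1:u rests on {0:e}
piece 2:e rests on {1:u}
piece 3:c rests on {2:e}
piece 4:c rests on {3:c}
piece 5:a rests on {2:e}
piece 6:c rests on {4:c}
piece 7:i rests on {6:c}
piece 8:a rests on {5:a}
minimal pieces: {0:e}
ways to finish when only these pieces remain (= sum over removing one remaining piece with nothing left below it):
  1 left: {7}→1  {8}→1
  2 left: {5,8}→1  {6,7}→1  {7,8}→2
  3 left: {4,6,7}→1  {5,7,8}→3  {6,7,8}→3
  4 left: {3,4,6,7}→1  {4,6,7,8}→4  {5,6,7,8}→6
  5 left: {3,4,6,7,8}→5  {4,5,6,7,8}→10
  6 left: {3,4,5,6,7,8}→15
  7 left: {2,3,4,5,6,7,8}→15
  placing 0:e first → 15 extensions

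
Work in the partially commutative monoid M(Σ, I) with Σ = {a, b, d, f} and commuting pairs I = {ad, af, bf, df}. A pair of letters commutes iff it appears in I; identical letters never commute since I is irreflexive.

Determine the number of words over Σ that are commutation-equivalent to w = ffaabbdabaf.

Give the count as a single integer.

330

piece 0:f — minimal
piece 1:f rests on {0:f}
piece 2:a — minimal
piece 3:a rests on {2:a}
piece 4:b rests on {3:a}
piece 5:b rests on {4:b}
piece 6:d rests on {5:b}
piece 7:a rests on {5:b}
piece 8:b rests on {6:d, 7:a}
piece 9:a rests on {8:b}
piece 10:f rests on {1:f}
minimal pieces: {0:f, 2:a}
ways to finish when only these pieces remain (= sum over removing one remaining piece with nothing left below it):
  1 left: {9}→1  {10}→1
  2 left: {1,10}→1  {8,9}→1  {9,10}→2
  3 left: {0,1,10}→1  {1,9,10}→3  {6,8,9}→1  {7,8,9}→1  {8,9,10}→3
  4 left: {0,1,9,10}→4  {1,8,9,10}→6  {6,7,8,9}→2  {6,8,9,10}→4  {7,8,9,10}→4
  5 left: {0,1,8,9,10}→10  {1,6,8,9,10}→10  {1,7,8,9,10}→10  {5,6,7,8,9}→2  {6,7,8,9,10}→10
  6 left: {0,1,6,8,9,10}→20  {0,1,7,8,9,10}→20  {1,6,7,8,9,10}→30  {4,5,6,7,8,9}→2  {5,6,7,8,9,10}→12
  7 left: {0,1,6,7,8,9,10}→70  {1,5,6,7,8,9,10}→42  {3,4,5,6,7,8,9}→2  {4,5,6,7,8,9,10}→14
  8 left: {0,1,5,6,7,8,9,10}→112  {1,4,5,6,7,8,9,10}→56  {2,3,4,5,6,7,8,9}→2  {3,4,5,6,7,8,9,10}→16
  9 left: {0,1,4,5,6,7,8,9,10}→168  {1,3,4,5,6,7,8,9,10}→72  {2,3,4,5,6,7,8,9,10}→18
  placing 0:f first → 90 extensions
  placing 2:a first → 240 extensions
total linear extensions = 330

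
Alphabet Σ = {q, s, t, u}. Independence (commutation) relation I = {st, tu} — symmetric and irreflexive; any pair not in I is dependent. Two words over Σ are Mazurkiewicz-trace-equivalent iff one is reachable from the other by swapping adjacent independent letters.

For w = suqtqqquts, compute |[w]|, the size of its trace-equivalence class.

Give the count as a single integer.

0(s) covers ∅
1(u) covers 0:s
2(q) covers 1:u
3(t) covers 2:q
4(q) covers 3:t
5(q) covers 4:q
6(q) covers 5:q
7(u) covers 6:q
8(t) covers 6:q
9(s) covers 7:u
floor of heap: 0:s
completions by unplaced set U, small U first (add the entries for U minus each lowest piece of U):
  |U|=1: {8}:1  {9}:1
  |U|=2: {7,9}:1  {8,9}:2
  |U|=3: {7,8,9}:3
  |U|=4: {6,7,8,9}:3
  |U|=5: {5,6,7,8,9}:3
  |U|=6: {4,5,6,7,8,9}:3
  |U|=7: {3,4,5,6,7,8,9}:3
  |U|=8: {2,3,4,5,6,7,8,9}:3
  start at 0(s): 3

3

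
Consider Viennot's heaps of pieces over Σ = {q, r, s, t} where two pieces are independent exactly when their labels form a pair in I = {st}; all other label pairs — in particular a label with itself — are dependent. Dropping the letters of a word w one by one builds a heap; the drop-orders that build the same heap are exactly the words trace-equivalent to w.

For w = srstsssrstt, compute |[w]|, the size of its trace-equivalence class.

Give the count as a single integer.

15

#0=s has no predecessor
#1=r depends on [0:s]
#2=s depends on [1:r]
#3=t depends on [1:r]
#4=s depends on [2:s]
#5=s depends on [4:s]
#6=s depends on [5:s]
#7=r depends on [3:t, 6:s]
#8=s depends on [7:r]
#9=t depends on [7:r]
#10=t depends on [9:t]
sources: [0:s]
N(rest) = Σ N(rest − s) over sources s of rest; N(one piece) = 1:
  size 1 → [8]=1  [10]=1
  size 2 → [8,10]=2  [9,10]=1
  size 3 → [8,9,10]=3
  size 4 → [7,8,9,10]=3
  size 5 → [3,7,8,9,10]=3  [6,7,8,9,10]=3
  size 6 → [3,6,7,8,9,10]=6  [5,6,7,8,9,10]=3
  size 7 → [3,5,6,7,8,9,10]=9  [4,5,6,7,8,9,10]=3
  size 8 → [2,4,5,6,7,8,9,10]=3  [3,4,5,6,7,8,9,10]=12
  size 9 → [2,3,4,5,6,7,8,9,10]=15
  first=0(s) contributes 15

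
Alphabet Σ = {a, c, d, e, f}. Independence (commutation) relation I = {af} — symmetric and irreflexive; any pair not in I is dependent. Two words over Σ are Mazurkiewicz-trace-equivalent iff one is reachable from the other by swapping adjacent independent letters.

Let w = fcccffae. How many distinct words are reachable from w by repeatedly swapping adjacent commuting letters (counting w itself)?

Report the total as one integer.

3

piece 0:f — minimal
piece 1:c rests on {0:f}
piece 2:c rests on {1:c}
piece 3:c rests on {2:c}
piece 4:f rests on {3:c}
piece 5:f rests on {4:f}
piece 6:a rests on {3:c}
piece 7:e rests on {5:f, 6:a}
minimal pieces: {0:f}
ways to finish when only these pieces remain (= sum over removing one remaining piece with nothing left below it):
  1 left: {7}→1
  2 left: {5,7}→1  {6,7}→1
  3 left: {4,5,7}→1  {5,6,7}→2
  4 left: {4,5,6,7}→3
  5 left: {3,4,5,6,7}→3
  6 left: {2,3,4,5,6,7}→3
  placing 0:f first → 3 extensions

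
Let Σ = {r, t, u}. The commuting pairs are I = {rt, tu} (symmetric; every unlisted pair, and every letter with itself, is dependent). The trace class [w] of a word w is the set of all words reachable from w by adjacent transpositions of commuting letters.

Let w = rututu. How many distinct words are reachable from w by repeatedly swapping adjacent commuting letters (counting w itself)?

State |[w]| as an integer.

piece 0:r — minimal
piece 1:u rests on {0:r}
piece 2:t — minimal
piece 3:u rests on {1:u}
piece 4:t rests on {2:t}
piece 5:u rests on {3:u}
minimal pieces: {0:r, 2:t}
ways to finish when only these pieces remain (= sum over removing one remaining piece with nothing left below it):
  1 left: {4}→1  {5}→1
  2 left: {2,4}→1  {3,5}→1  {4,5}→2
  3 left: {1,3,5}→1  {2,4,5}→3  {3,4,5}→3
  4 left: {0,1,3,5}→1  {1,3,4,5}→4  {2,3,4,5}→6
  placing 0:r first → 10 extensions
  placing 2:t first → 5 extensions
total linear extensions = 15

15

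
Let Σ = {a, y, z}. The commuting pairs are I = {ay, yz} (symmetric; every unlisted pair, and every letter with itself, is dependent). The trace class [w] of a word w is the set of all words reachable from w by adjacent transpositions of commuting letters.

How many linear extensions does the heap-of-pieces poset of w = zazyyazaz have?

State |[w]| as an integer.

piece 0:z — minimal
piece 1:a rests on {0:z}
piece 2:z rests on {1:a}
piece 3:y — minimal
piece 4:y rests on {3:y}
piece 5:a rests on {2:z}
piece 6:z rests on {5:a}
piece 7:a rests on {6:z}
piece 8:z rests on {7:a}
minimal pieces: {0:z, 3:y}
ways to finish when only these pieces remain (= sum over removing one remaining piece with nothing left below it):
  1 left: {4}→1  {8}→1
  2 left: {3,4}→1  {4,8}→2  {7,8}→1
  3 left: {3,4,8}→3  {4,7,8}→3  {6,7,8}→1
  4 left: {3,4,7,8}→6  {4,6,7,8}→4  {5,6,7,8}→1
  5 left: {2,5,6,7,8}→1  {3,4,6,7,8}→10  {4,5,6,7,8}→5
  6 left: {1,2,5,6,7,8}→1  {2,4,5,6,7,8}→6  {3,4,5,6,7,8}→15
  7 left: {0,1,2,5,6,7,8}→1  {1,2,4,5,6,7,8}→7  {2,3,4,5,6,7,8}→21
  placing 0:z first → 28 extensions
  placing 3:y first → 8 extensions
total linear extensions = 36

36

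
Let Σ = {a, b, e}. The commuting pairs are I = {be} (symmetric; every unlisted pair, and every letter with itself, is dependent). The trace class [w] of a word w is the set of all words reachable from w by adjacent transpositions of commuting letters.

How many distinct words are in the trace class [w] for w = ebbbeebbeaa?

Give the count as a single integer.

piece 0:e — minimal
piece 1:b — minimal
piece 2:b rests on {1:b}
piece 3:b rests on {2:b}
piece 4:e rests on {0:e}
piece 5:e rests on {4:e}
piece 6:b rests on {3:b}
piece 7:b rests on {6:b}
piece 8:e rests on {5:e}
piece 9:a rests on {7:b, 8:e}
piece 10:a rests on {9:a}
minimal pieces: {0:e, 1:b}
ways to finish when only these pieces remain (= sum over removing one remaining piece with nothing left below it):
  1 left: {10}→1
  2 left: {9,10}→1
  3 left: {7,9,10}→1  {8,9,10}→1
  4 left: {5,8,9,10}→1  {6,7,9,10}→1  {7,8,9,10}→2
  5 left: {3,6,7,9,10}→1  {4,5,8,9,10}→1  {5,7,8,9,10}→3  {6,7,8,9,10}→3
  6 left: {0,4,5,8,9,10}→1  {2,3,6,7,9,10}→1  {3,6,7,8,9,10}→4  {4,5,7,8,9,10}→4  {5,6,7,8,9,10}→6
  7 left: {0,4,5,7,8,9,10}→5  {1,2,3,6,7,9,10}→1  {2,3,6,7,8,9,10}→5  {3,5,6,7,8,9,10}→10  {4,5,6,7,8,9,10}→10
  8 left: {0,4,5,6,7,8,9,10}→15  {1,2,3,6,7,8,9,10}→6  {2,3,5,6,7,8,9,10}→15  {3,4,5,6,7,8,9,10}→20
  9 left: {0,3,4,5,6,7,8,9,10}→35  {1,2,3,5,6,7,8,9,10}→21  {2,3,4,5,6,7,8,9,10}→35
  placing 0:e first → 56 extensions
  placing 1:b first → 70 extensions
total linear extensions = 126

126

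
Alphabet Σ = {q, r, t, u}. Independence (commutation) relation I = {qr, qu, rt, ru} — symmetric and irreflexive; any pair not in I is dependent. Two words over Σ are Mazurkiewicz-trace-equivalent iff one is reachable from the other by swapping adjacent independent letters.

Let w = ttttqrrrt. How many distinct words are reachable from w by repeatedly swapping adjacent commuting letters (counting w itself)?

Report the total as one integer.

84

piece 0:t — minimal
piece 1:t rests on {0:t}
piece 2:t rests on {1:t}
piece 3:t rests on {2:t}
piece 4:q rests on {3:t}
piece 5:r — minimal
piece 6:r rests on {5:r}
piece 7:r rests on {6:r}
piece 8:t rests on {4:q}
minimal pieces: {0:t, 5:r}
ways to finish when only these pieces remain (= sum over removing one remaining piece with nothing left below it):
  1 left: {7}→1  {8}→1
  2 left: {4,8}→1  {6,7}→1  {7,8}→2
  3 left: {3,4,8}→1  {4,7,8}→3  {5,6,7}→1  {6,7,8}→3
  4 left: {2,3,4,8}→1  {3,4,7,8}→4  {4,6,7,8}→6  {5,6,7,8}→4
  5 left: {1,2,3,4,8}→1  {2,3,4,7,8}→5  {3,4,6,7,8}→10  {4,5,6,7,8}→10
  6 left: {0,1,2,3,4,8}→1  {1,2,3,4,7,8}→6  {2,3,4,6,7,8}→15  {3,4,5,6,7,8}→20
  7 left: {0,1,2,3,4,7,8}→7  {1,2,3,4,6,7,8}→21  {2,3,4,5,6,7,8}→35
  placing 0:t first → 56 extensions
  placing 5:r first → 28 extensions
total linear extensions = 84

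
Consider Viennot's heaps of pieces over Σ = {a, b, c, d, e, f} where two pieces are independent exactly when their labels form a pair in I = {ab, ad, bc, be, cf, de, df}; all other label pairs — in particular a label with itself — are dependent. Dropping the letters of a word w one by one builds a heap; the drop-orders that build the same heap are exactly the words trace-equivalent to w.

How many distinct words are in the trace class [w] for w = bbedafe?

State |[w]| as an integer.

22

0(b) covers ∅
1(b) covers 0:b
2(e) covers ∅
3(d) covers 1:b
4(a) covers 2:e
5(f) covers 1:b, 4:a
6(e) covers 5:f
floor of heap: 0:b, 2:e
completions by unplaced set U, small U first (add the entries for U minus each lowest piece of U):
  |U|=1: {3}:1  {6}:1
  |U|=2: {3,6}:2  {5,6}:1
  |U|=3: {3,5,6}:3  {4,5,6}:1
  |U|=4: {1,3,5,6}:3  {2,4,5,6}:1  {3,4,5,6}:4
  |U|=5: {0,1,3,5,6}:3  {1,3,4,5,6}:7  {2,3,4,5,6}:5
  start at 0(b): 12
  start at 2(e): 10
sum over floor = 22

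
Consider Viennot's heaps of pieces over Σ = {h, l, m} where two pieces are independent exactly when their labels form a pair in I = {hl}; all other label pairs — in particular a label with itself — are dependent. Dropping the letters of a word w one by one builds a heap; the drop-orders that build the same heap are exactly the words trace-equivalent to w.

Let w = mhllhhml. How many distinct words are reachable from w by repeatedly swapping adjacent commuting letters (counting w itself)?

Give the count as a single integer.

drop 0:m onto floor
drop 1:h onto {0:m}
drop 2:l onto {0:m}
drop 3:l onto {2:l}
drop 4:h onto {1:h}
drop 5:h onto {4:h}
drop 6:m onto {3:l, 5:h}
drop 7:l onto {6:m}
ground layer = {0:m}
drop-orders for the pieces not yet dropped (sum over which currently-grounded one goes next):
  1 to go: {7} 1
  2 to go: {6,7} 1
  3 to go: {3,6,7} 1  {5,6,7} 1
  4 to go: {2,3,6,7} 1  {3,5,6,7} 2  {4,5,6,7} 1
  5 to go: {1,4,5,6,7} 1  {2,3,5,6,7} 3  {3,4,5,6,7} 3
  6 to go: {1,3,4,5,6,7} 4  {2,3,4,5,6,7} 6
  if 0:m drops first: 10 orders

10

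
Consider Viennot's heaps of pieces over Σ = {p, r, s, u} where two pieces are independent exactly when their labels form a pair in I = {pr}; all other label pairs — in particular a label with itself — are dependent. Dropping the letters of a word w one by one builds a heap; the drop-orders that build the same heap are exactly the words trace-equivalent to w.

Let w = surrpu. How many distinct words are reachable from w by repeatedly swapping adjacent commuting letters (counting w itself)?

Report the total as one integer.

#0=s has no predecessor
#1=u depends on [0:s]
#2=r depends on [1:u]
#3=r depends on [2:r]
#4=p depends on [1:u]
#5=u depends on [3:r, 4:p]
sources: [0:s]
N(rest) = Σ N(rest − s) over sources s of rest; N(one piece) = 1:
  size 1 → [5]=1
  size 2 → [3,5]=1  [4,5]=1
  size 3 → [2,3,5]=1  [3,4,5]=2
  size 4 → [2,3,4,5]=3
  first=0(s) contributes 3

3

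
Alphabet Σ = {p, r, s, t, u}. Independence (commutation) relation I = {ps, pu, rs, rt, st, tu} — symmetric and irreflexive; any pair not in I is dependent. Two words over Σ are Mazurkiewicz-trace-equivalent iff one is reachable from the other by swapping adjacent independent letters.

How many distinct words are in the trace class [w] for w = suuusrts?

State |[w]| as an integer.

24

0(s) covers ∅
1(u) covers 0:s
2(u) covers 1:u
3(u) covers 2:u
4(s) covers 3:u
5(r) covers 3:u
6(t) covers ∅
7(s) covers 4:s
floor of heap: 0:s, 6:t
completions by unplaced set U, small U first (add the entries for U minus each lowest piece of U):
  |U|=1: {5}:1  {6}:1  {7}:1
  |U|=2: {4,7}:1  {5,6}:2  {5,7}:2  {6,7}:2
  |U|=3: {4,5,7}:3  {4,6,7}:3  {5,6,7}:6
  |U|=4: {3,4,5,7}:3  {4,5,6,7}:12
  |U|=5: {2,3,4,5,7}:3  {3,4,5,6,7}:15
  |U|=6: {1,2,3,4,5,7}:3  {2,3,4,5,6,7}:18
  start at 0(s): 21
  start at 6(t): 3
sum over floor = 24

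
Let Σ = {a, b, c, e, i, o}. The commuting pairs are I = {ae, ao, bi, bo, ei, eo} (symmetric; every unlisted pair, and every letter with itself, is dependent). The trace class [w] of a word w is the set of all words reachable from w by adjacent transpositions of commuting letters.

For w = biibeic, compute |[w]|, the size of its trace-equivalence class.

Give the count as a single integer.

#0=b has no predecessor
#1=i has no predecessor
#2=i depends on [1:i]
#3=b depends on [0:b]
#4=e depends on [3:b]
#5=i depends on [2:i]
#6=c depends on [4:e, 5:i]
sources: [0:b, 1:i]
N(rest) = Σ N(rest − s) over sources s of rest; N(one piece) = 1:
  size 1 → [6]=1
  size 2 → [4,6]=1  [5,6]=1
  size 3 → [2,5,6]=1  [3,4,6]=1  [4,5,6]=2
  size 4 → [0,3,4,6]=1  [1,2,5,6]=1  [2,4,5,6]=3  [3,4,5,6]=3
  size 5 → [0,3,4,5,6]=4  [1,2,4,5,6]=4  [2,3,4,5,6]=6
  first=0(b) contributes 10
  first=1(i) contributes 10
|[w]| = 20

20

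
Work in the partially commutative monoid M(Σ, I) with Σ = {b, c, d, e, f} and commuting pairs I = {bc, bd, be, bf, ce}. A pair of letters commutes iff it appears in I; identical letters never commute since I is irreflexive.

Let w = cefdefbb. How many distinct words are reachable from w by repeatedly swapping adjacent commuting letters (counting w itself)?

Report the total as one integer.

56

piece 0:c — minimal
piece 1:e — minimal
piece 2:f rests on {0:c, 1:e}
piece 3:d rests on {2:f}
piece 4:e rests on {3:d}
piece 5:f rests on {4:e}
piece 6:b — minimal
piece 7:b rests on {6:b}
minimal pieces: {0:c, 1:e, 6:b}
ways to finish when only these pieces remain (= sum over removing one remaining piece with nothing left below it):
  1 left: {5}→1  {7}→1
  2 left: {4,5}→1  {5,7}→2  {6,7}→1
  3 left: {3,4,5}→1  {4,5,7}→3  {5,6,7}→3
  4 left: {2,3,4,5}→1  {3,4,5,7}→4  {4,5,6,7}→6
  5 left: {0,2,3,4,5}→1  {1,2,3,4,5}→1  {2,3,4,5,7}→5  {3,4,5,6,7}→10
  6 left: {0,1,2,3,4,5}→2  {0,2,3,4,5,7}→6  {1,2,3,4,5,7}→6  {2,3,4,5,6,7}→15
  placing 0:c first → 21 extensions
  placing 1:e first → 21 extensions
  placing 6:b first → 14 extensions
total linear extensions = 56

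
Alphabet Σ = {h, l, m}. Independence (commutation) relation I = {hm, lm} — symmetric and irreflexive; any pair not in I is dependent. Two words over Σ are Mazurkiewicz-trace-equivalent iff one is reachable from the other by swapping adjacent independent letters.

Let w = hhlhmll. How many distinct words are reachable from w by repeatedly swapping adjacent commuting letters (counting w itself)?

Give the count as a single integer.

7

0(h) covers ∅
1(h) covers 0:h
2(l) covers 1:h
3(h) covers 2:l
4(m) covers ∅
5(l) covers 3:h
6(l) covers 5:l
floor of heap: 0:h, 4:m
completions by unplaced set U, small U first (add the entries for U minus each lowest piece of U):
  |U|=1: {4}:1  {6}:1
  |U|=2: {4,6}:2  {5,6}:1
  |U|=3: {3,5,6}:1  {4,5,6}:3
  |U|=4: {2,3,5,6}:1  {3,4,5,6}:4
  |U|=5: {1,2,3,5,6}:1  {2,3,4,5,6}:5
  start at 0(h): 6
  start at 4(m): 1
sum over floor = 7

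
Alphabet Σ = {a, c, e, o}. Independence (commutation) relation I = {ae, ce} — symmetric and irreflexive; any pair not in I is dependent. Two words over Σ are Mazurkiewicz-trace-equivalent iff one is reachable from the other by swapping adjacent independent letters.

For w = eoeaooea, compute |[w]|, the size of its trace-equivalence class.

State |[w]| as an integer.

0(e) covers ∅
1(o) covers 0:e
2(e) covers 1:o
3(a) covers 1:o
4(o) covers 2:e, 3:a
5(o) covers 4:o
6(e) covers 5:o
7(a) covers 5:o
floor of heap: 0:e
completions by unplaced set U, small U first (add the entries for U minus each lowest piece of U):
  |U|=1: {6}:1  {7}:1
  |U|=2: {6,7}:2
  |U|=3: {5,6,7}:2
  |U|=4: {4,5,6,7}:2
  |U|=5: {2,4,5,6,7}:2  {3,4,5,6,7}:2
  |U|=6: {2,3,4,5,6,7}:4
  start at 0(e): 4

4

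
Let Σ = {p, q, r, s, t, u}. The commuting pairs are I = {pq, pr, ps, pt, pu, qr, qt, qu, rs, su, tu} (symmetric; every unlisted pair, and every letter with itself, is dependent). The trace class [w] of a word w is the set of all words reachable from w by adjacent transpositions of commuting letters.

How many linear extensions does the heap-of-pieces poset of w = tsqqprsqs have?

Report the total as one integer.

63

#0=t has no predecessor
#1=s depends on [0:t]
#2=q depends on [1:s]
#3=q depends on [2:q]
#4=p has no predecessor
#5=r depends on [0:t]
#6=s depends on [3:q]
#7=q depends on [6:s]
#8=s depends on [7:q]
sources: [0:t, 4:p]
N(rest) = Σ N(rest − s) over sources s of rest; N(one piece) = 1:
  size 1 → [4]=1  [5]=1  [8]=1
  size 2 → [4,5]=2  [4,8]=2  [5,8]=2  [7,8]=1
  size 3 → [4,5,8]=6  [4,7,8]=3  [5,7,8]=3  [6,7,8]=1
  size 4 → [3,6,7,8]=1  [4,5,7,8]=12  [4,6,7,8]=4  [5,6,7,8]=4
  size 5 → [2,3,6,7,8]=1  [3,4,6,7,8]=5  [3,5,6,7,8]=5  [4,5,6,7,8]=20
  size 6 → [1,2,3,6,7,8]=1  [2,3,4,6,7,8]=6  [2,3,5,6,7,8]=6  [3,4,5,6,7,8]=30
  size 7 → [1,2,3,4,6,7,8]=7  [1,2,3,5,6,7,8]=7  [2,3,4,5,6,7,8]=42
  first=0(t) contributes 56
  first=4(p) contributes 7
|[w]| = 63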